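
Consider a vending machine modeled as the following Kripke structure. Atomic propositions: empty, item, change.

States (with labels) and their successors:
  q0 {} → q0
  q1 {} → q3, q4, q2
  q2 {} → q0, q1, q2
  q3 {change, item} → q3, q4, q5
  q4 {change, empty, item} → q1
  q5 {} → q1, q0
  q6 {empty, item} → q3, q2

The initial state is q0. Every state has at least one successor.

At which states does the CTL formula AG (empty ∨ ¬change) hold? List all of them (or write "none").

{q0}

States satisfying empty ∨ ¬change: {q0, q1, q2, q4, q5, q6}.
States satisfying AG (empty ∨ ¬change): {q0}.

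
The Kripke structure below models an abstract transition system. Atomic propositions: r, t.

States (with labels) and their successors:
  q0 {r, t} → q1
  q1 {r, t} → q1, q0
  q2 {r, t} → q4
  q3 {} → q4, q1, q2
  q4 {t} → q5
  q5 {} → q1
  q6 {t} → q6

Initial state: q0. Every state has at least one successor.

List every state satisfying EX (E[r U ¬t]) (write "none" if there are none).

States satisfying E[r U ¬t]: {q3, q5}.
States satisfying EX (E[r U ¬t]): {q4}.

{q4}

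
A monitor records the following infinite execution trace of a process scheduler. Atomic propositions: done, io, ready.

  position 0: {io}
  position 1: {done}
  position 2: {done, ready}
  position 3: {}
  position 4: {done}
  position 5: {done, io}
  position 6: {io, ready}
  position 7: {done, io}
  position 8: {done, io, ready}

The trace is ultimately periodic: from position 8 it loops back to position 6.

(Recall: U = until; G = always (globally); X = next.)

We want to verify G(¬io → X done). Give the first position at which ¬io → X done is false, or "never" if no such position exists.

Check ¬io → X done at each position in order: 0 ✓, 1 ✓.
At position 2 the labels are {done, ready} and the next position 3 has {}, so ¬io → X done is false there. This is the first violation.

2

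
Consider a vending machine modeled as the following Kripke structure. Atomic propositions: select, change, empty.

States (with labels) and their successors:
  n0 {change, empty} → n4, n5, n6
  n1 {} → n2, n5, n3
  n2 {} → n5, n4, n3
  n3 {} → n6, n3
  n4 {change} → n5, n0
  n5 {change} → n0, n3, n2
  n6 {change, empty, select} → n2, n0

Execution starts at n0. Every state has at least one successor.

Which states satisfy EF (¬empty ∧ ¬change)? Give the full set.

States satisfying ¬empty ∧ ¬change: {n1, n2, n3}.
States satisfying EF (¬empty ∧ ¬change): {n0, n1, n2, n3, n4, n5, n6}.

{n0, n1, n2, n3, n4, n5, n6}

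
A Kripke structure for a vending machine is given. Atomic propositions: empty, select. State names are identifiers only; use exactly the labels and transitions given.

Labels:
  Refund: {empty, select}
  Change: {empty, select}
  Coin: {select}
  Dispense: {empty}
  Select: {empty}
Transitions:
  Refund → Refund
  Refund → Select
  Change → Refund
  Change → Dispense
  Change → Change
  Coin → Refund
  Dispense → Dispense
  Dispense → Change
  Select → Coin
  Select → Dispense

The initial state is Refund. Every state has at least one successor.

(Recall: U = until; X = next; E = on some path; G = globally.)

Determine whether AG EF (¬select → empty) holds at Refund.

States satisfying EF (¬select → empty): {Refund, Change, Coin, Dispense, Select}.
States satisfying AG EF (¬select → empty): {Refund, Change, Coin, Dispense, Select}.
Every state reachable from Refund satisfies EF (¬select → empty).
Refund ∈ Sat(AG EF (¬select → empty)).

Yes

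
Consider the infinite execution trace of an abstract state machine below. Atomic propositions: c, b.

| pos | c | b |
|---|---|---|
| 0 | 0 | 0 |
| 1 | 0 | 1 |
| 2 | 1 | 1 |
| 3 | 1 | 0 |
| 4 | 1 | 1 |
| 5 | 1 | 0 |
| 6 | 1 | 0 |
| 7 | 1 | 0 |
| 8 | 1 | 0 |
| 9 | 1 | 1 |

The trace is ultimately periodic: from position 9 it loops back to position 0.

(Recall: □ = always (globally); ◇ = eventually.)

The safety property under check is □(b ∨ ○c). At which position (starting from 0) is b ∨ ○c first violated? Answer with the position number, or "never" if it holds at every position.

0

At position 0 the labels are {} and the next position 1 has {b}, so b ∨ ○c is false there. This is the first violation.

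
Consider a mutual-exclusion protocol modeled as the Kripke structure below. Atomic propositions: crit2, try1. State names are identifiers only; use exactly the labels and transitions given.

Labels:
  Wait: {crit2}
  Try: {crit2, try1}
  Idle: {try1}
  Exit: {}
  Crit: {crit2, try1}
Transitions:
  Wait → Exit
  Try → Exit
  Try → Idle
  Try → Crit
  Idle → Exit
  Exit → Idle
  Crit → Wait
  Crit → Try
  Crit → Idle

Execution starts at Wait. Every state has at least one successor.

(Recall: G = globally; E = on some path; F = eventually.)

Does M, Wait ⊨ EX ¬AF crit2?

States satisfying ¬AF crit2: {Idle, Exit}.
States satisfying EX ¬AF crit2: {Wait, Try, Idle, Exit, Crit}.
Wait ∈ Sat(EX ¬AF crit2).

Holds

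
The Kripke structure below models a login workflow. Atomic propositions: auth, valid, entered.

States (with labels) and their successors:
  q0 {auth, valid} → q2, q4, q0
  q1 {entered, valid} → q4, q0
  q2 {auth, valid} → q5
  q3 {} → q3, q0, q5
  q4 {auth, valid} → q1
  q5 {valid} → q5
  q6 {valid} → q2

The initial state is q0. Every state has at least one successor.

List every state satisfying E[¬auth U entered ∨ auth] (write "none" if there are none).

States satisfying ¬auth: {q1, q3, q5, q6}.
States satisfying entered ∨ auth: {q0, q1, q2, q4}.
States satisfying E[¬auth U entered ∨ auth]: {q0, q1, q2, q3, q4, q6}.

{q0, q1, q2, q3, q4, q6}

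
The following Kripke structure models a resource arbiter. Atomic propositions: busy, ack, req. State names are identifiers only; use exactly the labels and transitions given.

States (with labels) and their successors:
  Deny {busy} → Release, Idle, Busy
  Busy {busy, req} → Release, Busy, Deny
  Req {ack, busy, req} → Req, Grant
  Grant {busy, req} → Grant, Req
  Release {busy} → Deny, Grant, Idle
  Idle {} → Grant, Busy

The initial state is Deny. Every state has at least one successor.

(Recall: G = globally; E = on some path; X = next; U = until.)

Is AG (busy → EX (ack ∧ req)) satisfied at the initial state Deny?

Does not hold

States satisfying busy → EX (ack ∧ req): {Req, Grant, Idle}.
States satisfying AG (busy → EX (ack ∧ req)): {Req, Grant}.
Busy is reachable from Deny and violates busy → EX (ack ∧ req), so AG fails at Deny.
Deny ∉ Sat(AG (busy → EX (ack ∧ req))).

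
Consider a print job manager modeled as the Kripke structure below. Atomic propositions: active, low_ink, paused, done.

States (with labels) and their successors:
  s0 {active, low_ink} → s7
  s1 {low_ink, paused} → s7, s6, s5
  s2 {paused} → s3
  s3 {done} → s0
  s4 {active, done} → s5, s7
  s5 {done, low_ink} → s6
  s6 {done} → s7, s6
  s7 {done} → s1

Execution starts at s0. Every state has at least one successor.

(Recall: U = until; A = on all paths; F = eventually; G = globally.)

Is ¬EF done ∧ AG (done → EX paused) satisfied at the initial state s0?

States satisfying done: {s3, s4, s5, s6, s7}.
States satisfying EF done: {s0, s1, s2, s3, s4, s5, s6, s7}.
States satisfying ¬EF done: ∅.
States satisfying done → EX paused: {s0, s1, s2, s7}.
States satisfying AG (done → EX paused): ∅.
States satisfying ¬EF done ∧ AG (done → EX paused): ∅.
s0 ∉ Sat(¬EF done ∧ AG (done → EX paused)).

Does not hold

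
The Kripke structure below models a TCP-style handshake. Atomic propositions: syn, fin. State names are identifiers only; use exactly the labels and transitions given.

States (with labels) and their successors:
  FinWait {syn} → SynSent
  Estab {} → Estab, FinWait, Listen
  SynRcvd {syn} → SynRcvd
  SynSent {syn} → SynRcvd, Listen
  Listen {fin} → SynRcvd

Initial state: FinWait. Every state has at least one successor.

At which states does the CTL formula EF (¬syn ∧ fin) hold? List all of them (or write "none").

{FinWait, Estab, SynSent, Listen}

States satisfying ¬syn ∧ fin: {Listen}.
States satisfying EF (¬syn ∧ fin): {FinWait, Estab, SynSent, Listen}.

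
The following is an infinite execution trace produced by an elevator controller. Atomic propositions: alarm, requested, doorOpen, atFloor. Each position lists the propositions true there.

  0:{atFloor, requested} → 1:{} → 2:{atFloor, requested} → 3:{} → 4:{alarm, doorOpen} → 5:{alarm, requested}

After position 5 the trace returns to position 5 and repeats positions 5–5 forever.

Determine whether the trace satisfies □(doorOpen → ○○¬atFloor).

doorOpen → ○○¬atFloor holds at every position 0..5, and those are all positions ever visited, so □(doorOpen → ○○¬atFloor) holds.
Positions where doorOpen holds: 4.
Check ○○¬atFloor at each: 4→ok.

Holds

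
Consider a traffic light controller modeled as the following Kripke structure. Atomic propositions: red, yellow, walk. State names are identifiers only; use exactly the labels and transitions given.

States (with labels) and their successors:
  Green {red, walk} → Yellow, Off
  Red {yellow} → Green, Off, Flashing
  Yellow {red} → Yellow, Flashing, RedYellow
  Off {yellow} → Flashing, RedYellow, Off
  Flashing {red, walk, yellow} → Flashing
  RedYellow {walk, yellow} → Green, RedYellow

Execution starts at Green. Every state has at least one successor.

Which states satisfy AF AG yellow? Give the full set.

States satisfying AG yellow: {Flashing}.
States satisfying AF AG yellow: {Flashing}.

{Flashing}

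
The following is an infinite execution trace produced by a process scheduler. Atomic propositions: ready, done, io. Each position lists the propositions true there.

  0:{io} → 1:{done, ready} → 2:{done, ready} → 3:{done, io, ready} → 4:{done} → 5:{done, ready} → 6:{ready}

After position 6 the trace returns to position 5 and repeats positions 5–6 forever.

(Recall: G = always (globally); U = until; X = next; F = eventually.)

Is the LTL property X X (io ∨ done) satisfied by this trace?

The position after 0 is 1; X (io ∨ done) is true there.

Holds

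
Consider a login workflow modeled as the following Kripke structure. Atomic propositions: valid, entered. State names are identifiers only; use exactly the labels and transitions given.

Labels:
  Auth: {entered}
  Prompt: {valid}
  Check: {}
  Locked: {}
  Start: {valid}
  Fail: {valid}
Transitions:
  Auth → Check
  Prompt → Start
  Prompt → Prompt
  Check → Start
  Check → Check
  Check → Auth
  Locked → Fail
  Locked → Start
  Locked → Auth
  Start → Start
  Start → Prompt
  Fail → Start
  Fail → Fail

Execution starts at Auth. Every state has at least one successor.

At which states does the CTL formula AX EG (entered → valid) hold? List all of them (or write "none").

States satisfying EG (entered → valid): {Prompt, Check, Locked, Start, Fail}.
States satisfying AX EG (entered → valid): {Auth, Prompt, Start, Fail}.

{Auth, Prompt, Start, Fail}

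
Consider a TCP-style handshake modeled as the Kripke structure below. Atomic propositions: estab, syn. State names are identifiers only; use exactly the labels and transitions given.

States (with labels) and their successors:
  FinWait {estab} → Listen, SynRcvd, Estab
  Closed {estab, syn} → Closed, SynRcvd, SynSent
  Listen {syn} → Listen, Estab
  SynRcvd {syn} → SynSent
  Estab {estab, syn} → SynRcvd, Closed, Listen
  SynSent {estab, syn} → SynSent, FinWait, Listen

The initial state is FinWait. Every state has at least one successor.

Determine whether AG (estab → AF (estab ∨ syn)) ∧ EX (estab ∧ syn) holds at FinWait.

States satisfying estab → AF (estab ∨ syn): {FinWait, Closed, Listen, SynRcvd, Estab, SynSent}.
States satisfying AG (estab → AF (estab ∨ syn)): {FinWait, Closed, Listen, SynRcvd, Estab, SynSent}.
States satisfying estab ∧ syn: {Closed, Estab, SynSent}.
States satisfying EX (estab ∧ syn): {FinWait, Closed, Listen, SynRcvd, Estab, SynSent}.
States satisfying AG (estab → AF (estab ∨ syn)) ∧ EX (estab ∧ syn): {FinWait, Closed, Listen, SynRcvd, Estab, SynSent}.
FinWait ∈ Sat(AG (estab → AF (estab ∨ syn)) ∧ EX (estab ∧ syn)).

Yes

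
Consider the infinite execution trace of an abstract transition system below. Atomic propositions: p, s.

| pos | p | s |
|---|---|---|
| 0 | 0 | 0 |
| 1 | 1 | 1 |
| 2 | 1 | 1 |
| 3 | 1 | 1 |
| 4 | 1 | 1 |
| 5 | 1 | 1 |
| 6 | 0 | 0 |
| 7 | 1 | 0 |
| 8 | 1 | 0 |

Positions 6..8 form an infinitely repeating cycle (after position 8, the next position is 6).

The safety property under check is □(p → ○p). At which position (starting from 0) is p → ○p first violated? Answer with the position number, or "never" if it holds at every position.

Check p → ○p at each position in order: 0 ✓, 1 ✓, 2 ✓, 3 ✓, 4 ✓.
At position 5 the labels are {p, s} and the next position 6 has {}, so p → ○p is false there. This is the first violation.

5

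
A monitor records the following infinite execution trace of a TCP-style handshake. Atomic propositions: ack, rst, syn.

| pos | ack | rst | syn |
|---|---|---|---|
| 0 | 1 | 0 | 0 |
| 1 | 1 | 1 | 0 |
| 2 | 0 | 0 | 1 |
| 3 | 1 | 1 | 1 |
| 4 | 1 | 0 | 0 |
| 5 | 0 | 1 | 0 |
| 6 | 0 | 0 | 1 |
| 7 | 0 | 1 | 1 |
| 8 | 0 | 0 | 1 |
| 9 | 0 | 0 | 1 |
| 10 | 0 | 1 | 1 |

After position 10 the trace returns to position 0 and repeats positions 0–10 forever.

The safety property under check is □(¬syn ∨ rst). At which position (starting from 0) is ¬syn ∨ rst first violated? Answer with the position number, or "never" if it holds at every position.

Check ¬syn ∨ rst at each position in order: 0 ✓, 1 ✓.
At position 2 the labels are {syn}, so ¬syn ∨ rst is false there. This is the first violation.

2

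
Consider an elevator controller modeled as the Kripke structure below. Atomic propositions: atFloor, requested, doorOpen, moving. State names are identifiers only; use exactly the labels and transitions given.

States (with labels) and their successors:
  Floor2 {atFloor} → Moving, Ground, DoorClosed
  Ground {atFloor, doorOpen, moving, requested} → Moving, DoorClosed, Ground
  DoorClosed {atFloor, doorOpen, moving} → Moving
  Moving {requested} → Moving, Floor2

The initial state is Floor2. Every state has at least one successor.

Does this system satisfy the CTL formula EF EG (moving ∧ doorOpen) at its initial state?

States satisfying EG (moving ∧ doorOpen): {Ground}.
States satisfying EF EG (moving ∧ doorOpen): {Floor2, Ground, DoorClosed, Moving}.
Some path from Floor2 reaches a state where EG (moving ∧ doorOpen) holds.
Floor2 ∈ Sat(EF EG (moving ∧ doorOpen)).

Holds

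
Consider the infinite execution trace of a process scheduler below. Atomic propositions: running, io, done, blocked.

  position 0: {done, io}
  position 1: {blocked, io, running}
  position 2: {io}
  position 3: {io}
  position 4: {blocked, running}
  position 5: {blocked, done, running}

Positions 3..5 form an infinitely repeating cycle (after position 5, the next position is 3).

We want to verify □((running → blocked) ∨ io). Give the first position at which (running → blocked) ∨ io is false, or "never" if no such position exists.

never

(running → blocked) ∨ io holds at every position 0..5, and those are all the positions the trace ever visits, so the invariant □((running → blocked) ∨ io) is never violated.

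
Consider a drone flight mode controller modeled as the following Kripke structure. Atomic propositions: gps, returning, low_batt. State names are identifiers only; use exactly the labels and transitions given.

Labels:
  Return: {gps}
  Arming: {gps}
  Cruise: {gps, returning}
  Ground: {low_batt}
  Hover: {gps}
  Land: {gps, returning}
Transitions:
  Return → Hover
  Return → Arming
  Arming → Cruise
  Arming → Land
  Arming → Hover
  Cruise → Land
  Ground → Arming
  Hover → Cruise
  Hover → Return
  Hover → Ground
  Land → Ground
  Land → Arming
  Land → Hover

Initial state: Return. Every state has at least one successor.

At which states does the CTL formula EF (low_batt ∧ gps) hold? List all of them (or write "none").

none

States satisfying low_batt ∧ gps: ∅.
States satisfying EF (low_batt ∧ gps): ∅.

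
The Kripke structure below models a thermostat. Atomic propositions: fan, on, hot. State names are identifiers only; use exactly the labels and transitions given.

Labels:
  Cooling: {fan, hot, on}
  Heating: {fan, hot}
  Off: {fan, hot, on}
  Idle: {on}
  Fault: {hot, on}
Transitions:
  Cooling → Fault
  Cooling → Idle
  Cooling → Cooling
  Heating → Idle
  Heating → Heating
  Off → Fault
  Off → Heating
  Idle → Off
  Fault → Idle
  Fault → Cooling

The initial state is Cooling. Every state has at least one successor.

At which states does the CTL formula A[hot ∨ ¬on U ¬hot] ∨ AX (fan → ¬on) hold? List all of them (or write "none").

{Heating, Off, Idle}

States satisfying hot ∨ ¬on: {Cooling, Heating, Off, Fault}.
States satisfying ¬hot: {Idle}.
States satisfying A[hot ∨ ¬on U ¬hot]: {Idle}.
States satisfying fan → ¬on: {Heating, Idle, Fault}.
States satisfying AX (fan → ¬on): {Heating, Off}.
States satisfying A[hot ∨ ¬on U ¬hot] ∨ AX (fan → ¬on): {Heating, Off, Idle}.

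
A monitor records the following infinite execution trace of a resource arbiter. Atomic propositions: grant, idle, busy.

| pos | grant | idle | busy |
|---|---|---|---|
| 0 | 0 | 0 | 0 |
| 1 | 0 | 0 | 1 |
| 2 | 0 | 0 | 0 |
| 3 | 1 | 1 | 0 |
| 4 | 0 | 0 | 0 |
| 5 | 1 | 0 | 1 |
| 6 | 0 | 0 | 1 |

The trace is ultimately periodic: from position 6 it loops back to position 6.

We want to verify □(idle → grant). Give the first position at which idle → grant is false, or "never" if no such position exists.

never

idle → grant holds at every position 0..6, and those are all the positions the trace ever visits, so the invariant □(idle → grant) is never violated.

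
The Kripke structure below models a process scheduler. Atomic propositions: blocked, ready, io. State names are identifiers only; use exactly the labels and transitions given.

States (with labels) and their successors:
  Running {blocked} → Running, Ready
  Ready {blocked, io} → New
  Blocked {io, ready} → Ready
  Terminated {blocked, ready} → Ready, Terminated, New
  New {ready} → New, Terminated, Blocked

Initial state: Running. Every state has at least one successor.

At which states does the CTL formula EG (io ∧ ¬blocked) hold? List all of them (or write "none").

none

States satisfying io ∧ ¬blocked: {Blocked}.
States satisfying EG (io ∧ ¬blocked): ∅.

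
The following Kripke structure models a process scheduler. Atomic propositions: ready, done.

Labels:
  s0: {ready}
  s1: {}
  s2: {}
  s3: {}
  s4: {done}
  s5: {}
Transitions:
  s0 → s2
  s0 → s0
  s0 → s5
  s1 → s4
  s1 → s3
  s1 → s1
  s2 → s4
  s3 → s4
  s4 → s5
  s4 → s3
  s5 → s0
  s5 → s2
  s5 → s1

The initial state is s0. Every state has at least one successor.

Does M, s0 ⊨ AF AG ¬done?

Does not hold

States satisfying AG ¬done: ∅.
States satisfying AF AG ¬done: ∅.
There is a path from s0 along which AG ¬done never holds.
s0 ∉ Sat(AF AG ¬done).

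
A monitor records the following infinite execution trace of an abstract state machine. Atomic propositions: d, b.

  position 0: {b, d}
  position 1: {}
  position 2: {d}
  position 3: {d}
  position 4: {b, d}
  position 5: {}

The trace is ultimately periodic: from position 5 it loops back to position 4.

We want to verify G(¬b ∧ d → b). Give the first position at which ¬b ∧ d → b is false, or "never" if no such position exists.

2

Check ¬b ∧ d → b at each position in order: 0 ✓, 1 ✓.
At position 2 the labels are {d}, so ¬b ∧ d → b is false there. This is the first violation.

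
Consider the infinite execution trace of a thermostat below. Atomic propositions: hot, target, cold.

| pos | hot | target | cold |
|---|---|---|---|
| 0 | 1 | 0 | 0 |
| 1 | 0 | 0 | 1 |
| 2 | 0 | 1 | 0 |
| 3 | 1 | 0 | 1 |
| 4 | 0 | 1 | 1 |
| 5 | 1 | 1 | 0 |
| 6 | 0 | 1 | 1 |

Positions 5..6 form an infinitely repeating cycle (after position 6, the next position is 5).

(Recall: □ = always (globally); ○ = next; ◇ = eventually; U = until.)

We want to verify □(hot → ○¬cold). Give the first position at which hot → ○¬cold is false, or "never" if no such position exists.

0

At position 0 the labels are {hot} and the next position 1 has {cold}, so hot → ○¬cold is false there. This is the first violation.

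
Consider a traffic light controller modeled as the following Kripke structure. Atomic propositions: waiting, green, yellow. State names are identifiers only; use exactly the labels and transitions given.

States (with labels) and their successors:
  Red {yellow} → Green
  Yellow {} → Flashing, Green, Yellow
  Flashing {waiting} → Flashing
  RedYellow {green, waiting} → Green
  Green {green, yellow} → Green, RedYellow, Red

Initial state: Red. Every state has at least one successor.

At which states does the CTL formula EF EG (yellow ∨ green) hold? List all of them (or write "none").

States satisfying EG (yellow ∨ green): {Red, RedYellow, Green}.
States satisfying EF EG (yellow ∨ green): {Red, Yellow, RedYellow, Green}.

{Red, Yellow, RedYellow, Green}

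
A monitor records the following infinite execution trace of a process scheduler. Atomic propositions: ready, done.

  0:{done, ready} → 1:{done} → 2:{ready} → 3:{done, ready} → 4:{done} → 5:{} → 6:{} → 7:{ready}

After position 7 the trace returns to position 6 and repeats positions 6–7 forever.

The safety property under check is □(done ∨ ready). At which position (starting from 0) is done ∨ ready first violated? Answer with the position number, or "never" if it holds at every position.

5

Check done ∨ ready at each position in order: 0 ✓, 1 ✓, 2 ✓, 3 ✓, 4 ✓.
At position 5 the labels are {}, so done ∨ ready is false there. This is the first violation.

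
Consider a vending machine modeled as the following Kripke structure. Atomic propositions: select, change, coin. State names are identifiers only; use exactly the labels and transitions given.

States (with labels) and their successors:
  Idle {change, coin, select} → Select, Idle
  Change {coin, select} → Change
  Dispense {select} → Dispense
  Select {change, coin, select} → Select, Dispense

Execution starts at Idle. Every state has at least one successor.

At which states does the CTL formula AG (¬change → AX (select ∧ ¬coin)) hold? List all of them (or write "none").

States satisfying ¬change → AX (select ∧ ¬coin): {Idle, Dispense, Select}.
States satisfying AG (¬change → AX (select ∧ ¬coin)): {Idle, Dispense, Select}.

{Idle, Dispense, Select}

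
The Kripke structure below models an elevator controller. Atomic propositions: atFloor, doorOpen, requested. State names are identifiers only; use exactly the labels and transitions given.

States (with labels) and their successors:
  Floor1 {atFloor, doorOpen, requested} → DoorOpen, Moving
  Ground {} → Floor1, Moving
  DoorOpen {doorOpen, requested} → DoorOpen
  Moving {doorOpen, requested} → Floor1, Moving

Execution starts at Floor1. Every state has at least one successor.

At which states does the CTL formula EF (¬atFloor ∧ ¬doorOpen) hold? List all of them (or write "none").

{Ground}

States satisfying ¬atFloor ∧ ¬doorOpen: {Ground}.
States satisfying EF (¬atFloor ∧ ¬doorOpen): {Ground}.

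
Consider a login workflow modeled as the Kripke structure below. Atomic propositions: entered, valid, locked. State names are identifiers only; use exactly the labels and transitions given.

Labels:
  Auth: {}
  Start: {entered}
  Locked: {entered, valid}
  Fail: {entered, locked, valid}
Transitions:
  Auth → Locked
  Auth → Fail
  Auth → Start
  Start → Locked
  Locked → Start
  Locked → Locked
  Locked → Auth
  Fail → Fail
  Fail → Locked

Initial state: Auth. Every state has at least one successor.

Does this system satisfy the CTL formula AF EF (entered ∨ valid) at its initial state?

Yes

States satisfying EF (entered ∨ valid): {Auth, Start, Locked, Fail}.
States satisfying AF EF (entered ∨ valid): {Auth, Start, Locked, Fail}.
Auth ∈ Sat(AF EF (entered ∨ valid)).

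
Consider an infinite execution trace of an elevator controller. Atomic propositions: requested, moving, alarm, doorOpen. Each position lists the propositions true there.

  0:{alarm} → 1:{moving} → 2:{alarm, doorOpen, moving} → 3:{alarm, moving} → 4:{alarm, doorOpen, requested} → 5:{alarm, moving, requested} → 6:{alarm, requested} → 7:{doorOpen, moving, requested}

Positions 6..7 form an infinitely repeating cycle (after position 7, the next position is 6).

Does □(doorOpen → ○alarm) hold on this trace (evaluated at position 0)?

doorOpen → ○alarm holds at every position 0..7, and those are all positions ever visited, so □(doorOpen → ○alarm) holds.
Positions where doorOpen holds: 2, 4, 7.
Check ○alarm at each: 2→ok, 4→ok, 7→ok.

Yes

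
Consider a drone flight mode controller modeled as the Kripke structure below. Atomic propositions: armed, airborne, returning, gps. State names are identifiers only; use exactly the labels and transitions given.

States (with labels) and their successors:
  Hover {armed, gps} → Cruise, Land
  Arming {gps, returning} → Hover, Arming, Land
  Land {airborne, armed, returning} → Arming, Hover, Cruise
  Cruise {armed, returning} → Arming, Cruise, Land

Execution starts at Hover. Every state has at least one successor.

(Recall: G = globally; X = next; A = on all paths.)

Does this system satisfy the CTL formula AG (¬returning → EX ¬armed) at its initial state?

Does not hold

States satisfying ¬returning → EX ¬armed: {Arming, Land, Cruise}.
States satisfying AG (¬returning → EX ¬armed): ∅.
Hover is reachable from Hover and violates ¬returning → EX ¬armed, so AG fails at Hover.
Hover ∉ Sat(AG (¬returning → EX ¬armed)).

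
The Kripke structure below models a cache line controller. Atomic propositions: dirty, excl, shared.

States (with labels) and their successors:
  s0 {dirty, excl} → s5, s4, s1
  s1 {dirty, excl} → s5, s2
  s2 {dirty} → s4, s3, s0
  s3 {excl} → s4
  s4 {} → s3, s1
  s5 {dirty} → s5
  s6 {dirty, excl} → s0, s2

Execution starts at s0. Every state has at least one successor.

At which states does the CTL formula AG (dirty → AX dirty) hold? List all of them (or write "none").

States satisfying dirty → AX dirty: {s1, s3, s4, s5, s6}.
States satisfying AG (dirty → AX dirty): {s5}.

{s5}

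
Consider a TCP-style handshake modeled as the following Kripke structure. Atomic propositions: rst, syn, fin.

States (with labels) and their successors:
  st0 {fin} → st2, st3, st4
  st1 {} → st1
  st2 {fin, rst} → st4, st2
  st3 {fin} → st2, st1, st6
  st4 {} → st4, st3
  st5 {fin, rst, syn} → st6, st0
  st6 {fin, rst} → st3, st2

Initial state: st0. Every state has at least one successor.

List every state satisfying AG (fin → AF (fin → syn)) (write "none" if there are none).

{st1}

States satisfying fin → AF (fin → syn): {st1, st4, st5}.
States satisfying AG (fin → AF (fin → syn)): {st1}.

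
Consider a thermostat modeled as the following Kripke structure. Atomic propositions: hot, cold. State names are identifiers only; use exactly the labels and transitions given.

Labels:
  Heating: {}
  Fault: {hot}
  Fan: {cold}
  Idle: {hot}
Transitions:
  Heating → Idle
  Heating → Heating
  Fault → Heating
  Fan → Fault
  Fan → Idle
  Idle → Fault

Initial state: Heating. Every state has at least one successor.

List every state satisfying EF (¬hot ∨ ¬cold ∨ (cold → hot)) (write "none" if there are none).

States satisfying ¬hot ∨ ¬cold ∨ (cold → hot): {Heating, Fault, Fan, Idle}.
States satisfying EF (¬hot ∨ ¬cold ∨ (cold → hot)): {Heating, Fault, Fan, Idle}.

{Heating, Fault, Fan, Idle}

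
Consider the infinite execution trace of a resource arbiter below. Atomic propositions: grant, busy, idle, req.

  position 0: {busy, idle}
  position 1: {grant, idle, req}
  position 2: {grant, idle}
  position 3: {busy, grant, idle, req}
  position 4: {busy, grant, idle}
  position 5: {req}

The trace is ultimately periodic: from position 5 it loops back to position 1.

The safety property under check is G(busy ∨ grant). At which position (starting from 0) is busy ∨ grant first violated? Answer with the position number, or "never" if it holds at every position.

5

Check busy ∨ grant at each position in order: 0 ✓, 1 ✓, 2 ✓, 3 ✓, 4 ✓.
At position 5 the labels are {req}, so busy ∨ grant is false there. This is the first violation.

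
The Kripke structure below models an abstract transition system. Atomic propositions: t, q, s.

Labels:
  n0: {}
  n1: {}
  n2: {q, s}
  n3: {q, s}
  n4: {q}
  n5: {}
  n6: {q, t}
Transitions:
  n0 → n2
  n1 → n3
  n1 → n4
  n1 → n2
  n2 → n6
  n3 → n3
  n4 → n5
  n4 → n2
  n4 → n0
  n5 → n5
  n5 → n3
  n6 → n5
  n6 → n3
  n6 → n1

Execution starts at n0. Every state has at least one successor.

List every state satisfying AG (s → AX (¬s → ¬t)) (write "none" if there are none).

{n3, n5}

States satisfying s → AX (¬s → ¬t): {n0, n1, n3, n4, n5, n6}.
States satisfying AG (s → AX (¬s → ¬t)): {n3, n5}.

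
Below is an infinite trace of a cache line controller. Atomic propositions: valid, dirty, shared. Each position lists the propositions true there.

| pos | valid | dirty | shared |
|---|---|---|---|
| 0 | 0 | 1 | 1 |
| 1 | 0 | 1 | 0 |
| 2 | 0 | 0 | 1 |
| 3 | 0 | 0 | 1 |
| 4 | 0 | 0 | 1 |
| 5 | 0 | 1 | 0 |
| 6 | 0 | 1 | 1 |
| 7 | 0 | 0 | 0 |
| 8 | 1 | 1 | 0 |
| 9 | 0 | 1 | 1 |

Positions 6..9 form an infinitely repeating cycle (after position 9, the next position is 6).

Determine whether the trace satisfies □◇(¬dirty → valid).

Satisfied

◇(¬dirty → valid) holds at every position 0..9, and those are all positions ever visited, so □◇(¬dirty → valid) holds.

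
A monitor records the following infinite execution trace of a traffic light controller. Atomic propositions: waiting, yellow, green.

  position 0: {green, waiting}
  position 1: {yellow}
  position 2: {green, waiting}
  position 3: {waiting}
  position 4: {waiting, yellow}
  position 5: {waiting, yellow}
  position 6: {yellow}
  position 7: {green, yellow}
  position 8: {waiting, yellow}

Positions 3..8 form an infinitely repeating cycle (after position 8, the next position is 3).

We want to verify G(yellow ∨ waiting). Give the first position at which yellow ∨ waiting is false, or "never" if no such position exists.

never

yellow ∨ waiting holds at every position 0..8, and those are all the positions the trace ever visits, so the invariant G(yellow ∨ waiting) is never violated.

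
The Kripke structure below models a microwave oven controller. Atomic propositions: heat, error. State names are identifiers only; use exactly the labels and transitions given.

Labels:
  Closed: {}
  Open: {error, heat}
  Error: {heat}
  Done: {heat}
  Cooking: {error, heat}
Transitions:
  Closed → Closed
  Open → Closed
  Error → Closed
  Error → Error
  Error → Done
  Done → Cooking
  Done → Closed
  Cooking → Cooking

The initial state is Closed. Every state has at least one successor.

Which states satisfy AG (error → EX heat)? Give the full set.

{Closed, Error, Done, Cooking}

States satisfying error → EX heat: {Closed, Error, Done, Cooking}.
States satisfying AG (error → EX heat): {Closed, Error, Done, Cooking}.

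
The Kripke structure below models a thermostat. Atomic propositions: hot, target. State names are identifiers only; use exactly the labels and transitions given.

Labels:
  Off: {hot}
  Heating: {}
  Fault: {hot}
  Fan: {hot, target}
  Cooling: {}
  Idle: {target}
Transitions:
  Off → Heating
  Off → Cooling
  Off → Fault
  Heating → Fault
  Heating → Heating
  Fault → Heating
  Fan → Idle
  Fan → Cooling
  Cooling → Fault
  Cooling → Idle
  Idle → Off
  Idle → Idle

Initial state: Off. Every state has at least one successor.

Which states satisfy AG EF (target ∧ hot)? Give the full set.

none

States satisfying EF (target ∧ hot): {Fan}.
States satisfying AG EF (target ∧ hot): ∅.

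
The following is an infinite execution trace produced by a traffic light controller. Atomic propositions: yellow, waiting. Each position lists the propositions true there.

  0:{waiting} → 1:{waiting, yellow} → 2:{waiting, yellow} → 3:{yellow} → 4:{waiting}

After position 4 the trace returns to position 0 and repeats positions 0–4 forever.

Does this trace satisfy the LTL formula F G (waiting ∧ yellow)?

G (waiting ∧ yellow) is false at every position 0..4, so it never becomes true and F G (waiting ∧ yellow) fails.

No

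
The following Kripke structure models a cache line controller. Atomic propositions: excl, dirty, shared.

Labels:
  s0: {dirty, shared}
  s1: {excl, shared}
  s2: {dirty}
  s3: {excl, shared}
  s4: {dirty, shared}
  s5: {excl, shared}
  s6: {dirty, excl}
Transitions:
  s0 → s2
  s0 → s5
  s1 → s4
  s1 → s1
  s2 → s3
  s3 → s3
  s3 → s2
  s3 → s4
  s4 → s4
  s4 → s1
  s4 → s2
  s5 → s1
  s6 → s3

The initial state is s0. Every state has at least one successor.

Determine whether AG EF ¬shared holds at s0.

Yes

States satisfying EF ¬shared: {s0, s1, s2, s3, s4, s5, s6}.
States satisfying AG EF ¬shared: {s0, s1, s2, s3, s4, s5, s6}.
Every state reachable from s0 satisfies EF ¬shared.
s0 ∈ Sat(AG EF ¬shared).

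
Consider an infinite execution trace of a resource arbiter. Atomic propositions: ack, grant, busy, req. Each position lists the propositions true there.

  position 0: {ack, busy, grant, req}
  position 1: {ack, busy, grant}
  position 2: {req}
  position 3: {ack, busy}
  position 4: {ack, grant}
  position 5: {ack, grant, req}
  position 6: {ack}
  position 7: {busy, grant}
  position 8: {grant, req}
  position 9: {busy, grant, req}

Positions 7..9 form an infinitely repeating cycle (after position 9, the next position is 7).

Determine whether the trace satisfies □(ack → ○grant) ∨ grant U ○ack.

ack → ○grant must hold at every position from 0 onward. It fails at position 1, so □(ack → ○grant) is false.
Positions where ack holds: 0, 1, 3, 4, 5, 6.
Check ○grant at each: 0→ok, 1→fails, 3→ok, 4→ok, 5→fails, 6→ok.
Walking from position 0: ○ack first holds at position 0, and grant holds at every earlier position along the way, so grant U ○ack holds.
At position 0: □(ack → ○grant) is false; grant U ○ack is true; so □(ack → ○grant) ∨ grant U ○ack is true.

Holds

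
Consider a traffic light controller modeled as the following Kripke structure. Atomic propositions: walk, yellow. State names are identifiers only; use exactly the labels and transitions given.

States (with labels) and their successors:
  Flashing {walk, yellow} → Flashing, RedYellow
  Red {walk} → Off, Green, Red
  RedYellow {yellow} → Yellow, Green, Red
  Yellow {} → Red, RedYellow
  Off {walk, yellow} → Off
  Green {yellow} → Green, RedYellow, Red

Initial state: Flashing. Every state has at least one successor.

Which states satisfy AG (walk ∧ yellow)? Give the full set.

{Off}

States satisfying walk ∧ yellow: {Flashing, Off}.
States satisfying AG (walk ∧ yellow): {Off}.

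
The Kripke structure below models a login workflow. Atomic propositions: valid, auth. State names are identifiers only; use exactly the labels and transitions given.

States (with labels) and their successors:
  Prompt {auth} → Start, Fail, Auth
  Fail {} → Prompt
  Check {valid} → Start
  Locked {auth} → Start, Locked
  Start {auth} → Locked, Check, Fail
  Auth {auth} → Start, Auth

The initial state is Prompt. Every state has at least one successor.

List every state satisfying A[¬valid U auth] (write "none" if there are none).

States satisfying ¬valid: {Prompt, Fail, Locked, Start, Auth}.
States satisfying auth: {Prompt, Locked, Start, Auth}.
States satisfying A[¬valid U auth]: {Prompt, Fail, Locked, Start, Auth}.

{Prompt, Fail, Locked, Start, Auth}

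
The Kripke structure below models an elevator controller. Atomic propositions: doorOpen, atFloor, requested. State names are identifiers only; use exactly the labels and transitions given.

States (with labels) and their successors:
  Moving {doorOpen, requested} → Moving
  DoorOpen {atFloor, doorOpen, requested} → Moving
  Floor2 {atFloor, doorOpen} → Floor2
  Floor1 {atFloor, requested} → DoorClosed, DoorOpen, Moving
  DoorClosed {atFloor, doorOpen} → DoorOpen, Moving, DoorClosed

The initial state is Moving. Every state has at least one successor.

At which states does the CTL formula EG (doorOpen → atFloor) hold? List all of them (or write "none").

States satisfying doorOpen → atFloor: {DoorOpen, Floor2, Floor1, DoorClosed}.
States satisfying EG (doorOpen → atFloor): {Floor2, Floor1, DoorClosed}.

{Floor2, Floor1, DoorClosed}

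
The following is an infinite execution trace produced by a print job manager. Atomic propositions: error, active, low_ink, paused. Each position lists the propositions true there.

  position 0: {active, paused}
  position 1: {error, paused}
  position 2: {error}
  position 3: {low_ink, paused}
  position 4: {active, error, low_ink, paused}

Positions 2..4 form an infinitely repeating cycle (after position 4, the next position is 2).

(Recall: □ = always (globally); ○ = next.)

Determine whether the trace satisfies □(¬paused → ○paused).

¬paused → ○paused holds at every position 0..4, and those are all positions ever visited, so □(¬paused → ○paused) holds.
Positions where ¬paused holds: 2.
Check ○paused at each: 2→ok.

Holds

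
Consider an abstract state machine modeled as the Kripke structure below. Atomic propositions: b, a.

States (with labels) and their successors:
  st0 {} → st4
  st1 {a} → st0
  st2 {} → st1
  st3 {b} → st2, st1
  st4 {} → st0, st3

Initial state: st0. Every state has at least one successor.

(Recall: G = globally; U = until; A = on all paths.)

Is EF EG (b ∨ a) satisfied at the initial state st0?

Does not hold

States satisfying EG (b ∨ a): ∅.
States satisfying EF EG (b ∨ a): ∅.
No suitable path/successor from st0 witnesses the formula.
st0 ∉ Sat(EF EG (b ∨ a)).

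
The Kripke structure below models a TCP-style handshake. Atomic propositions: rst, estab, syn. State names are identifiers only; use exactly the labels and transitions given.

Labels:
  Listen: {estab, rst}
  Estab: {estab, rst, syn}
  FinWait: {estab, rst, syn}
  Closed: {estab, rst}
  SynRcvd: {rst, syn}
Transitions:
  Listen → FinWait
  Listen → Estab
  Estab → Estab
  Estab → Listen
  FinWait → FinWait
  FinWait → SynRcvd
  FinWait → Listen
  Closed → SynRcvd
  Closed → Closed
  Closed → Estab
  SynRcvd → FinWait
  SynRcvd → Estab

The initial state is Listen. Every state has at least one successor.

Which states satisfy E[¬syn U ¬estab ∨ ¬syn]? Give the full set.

States satisfying ¬syn: {Listen, Closed}.
States satisfying ¬estab ∨ ¬syn: {Listen, Closed, SynRcvd}.
States satisfying E[¬syn U ¬estab ∨ ¬syn]: {Listen, Closed, SynRcvd}.

{Listen, Closed, SynRcvd}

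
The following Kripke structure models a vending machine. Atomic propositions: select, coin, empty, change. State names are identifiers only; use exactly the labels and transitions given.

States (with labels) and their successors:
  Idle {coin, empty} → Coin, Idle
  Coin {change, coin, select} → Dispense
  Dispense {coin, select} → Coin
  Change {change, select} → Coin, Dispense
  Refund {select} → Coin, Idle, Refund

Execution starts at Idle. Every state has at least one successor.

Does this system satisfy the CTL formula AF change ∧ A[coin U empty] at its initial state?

States satisfying change: {Coin, Change}.
States satisfying AF change: {Coin, Dispense, Change}.
States satisfying coin: {Idle, Coin, Dispense}.
States satisfying empty: {Idle}.
States satisfying A[coin U empty]: {Idle}.
States satisfying AF change ∧ A[coin U empty]: ∅.
Idle ∉ Sat(AF change ∧ A[coin U empty]).

No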